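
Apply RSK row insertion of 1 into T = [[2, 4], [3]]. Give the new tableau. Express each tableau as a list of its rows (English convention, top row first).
In row 1, 1 replaces 2 (the leftmost entry greater than 1); 2 is bumped to row 2. In row 2, 2 replaces 3 (the leftmost entry greater than 2); 3 is bumped to row 3. 3 starts a new row 3. The new tableau is [[1, 4], [2], [3]].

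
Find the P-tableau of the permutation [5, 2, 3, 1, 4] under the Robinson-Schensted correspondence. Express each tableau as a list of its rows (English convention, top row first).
P = [[1, 3, 4], [2], [5]]

After inserting 5: P = [[5]].
After inserting 2: P = [[2], [5]].
After inserting 3: P = [[2, 3], [5]].
After inserting 1: P = [[1, 3], [2], [5]].
After inserting 4: P = [[1, 3, 4], [2], [5]].

So P = [[1, 3, 4], [2], [5]].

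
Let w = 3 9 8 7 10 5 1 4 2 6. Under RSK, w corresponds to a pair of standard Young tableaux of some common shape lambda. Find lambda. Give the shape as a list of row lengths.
[3, 3, 1, 1, 1, 1]

Row-insert each entry into an empty tableau.

After inserting 3: P = [[3]].
After inserting 9: P = [[3, 9]].
After inserting 8: P = [[3, 8], [9]].
After inserting 7: P = [[3, 7], [8], [9]].
After inserting 10: P = [[3, 7, 10], [8], [9]].
After inserting 5: P = [[3, 5, 10], [7], [8], [9]].
After inserting 1: P = [[1, 5, 10], [3], [7], [8], [9]].
After inserting 4: P = [[1, 4, 10], [3, 5], [7], [8], [9]].
After inserting 2: P = [[1, 2, 10], [3, 4], [5], [7], [8], [9]].
After inserting 6: P = [[1, 2, 6], [3, 4, 10], [5], [7], [8], [9]].

The final insertion tableau P = [[1, 2, 6], [3, 4, 10], [5], [7], [8], [9]] has shape [3, 3, 1, 1, 1, 1].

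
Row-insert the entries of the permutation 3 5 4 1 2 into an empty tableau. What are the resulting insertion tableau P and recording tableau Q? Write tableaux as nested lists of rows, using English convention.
Insert each entry of the permutation into P by Schensted row insertion, recording in Q the position of each new cell.

Insert 3: appended to row 1. P = [[3]], Q = [[1]].
Insert 5: appended to row 1. P = [[3, 5]], Q = [[1, 2]].
Insert 4: 4 bumps 5 from row 1; 5 starts row 2. P = [[3, 4], [5]], Q = [[1, 2], [3]].
Insert 1: 1 bumps 3 from row 1; 3 bumps 5 from row 2; 5 starts row 3. P = [[1, 4], [3], [5]], Q = [[1, 2], [3], [4]].
Insert 2: 2 bumps 4 from row 1; 4 appends to row 2. P = [[1, 2], [3, 4], [5]], Q = [[1, 2], [3, 5], [4]].

So P = [[1, 2], [3, 4], [5]], Q = [[1, 2], [3, 5], [4]].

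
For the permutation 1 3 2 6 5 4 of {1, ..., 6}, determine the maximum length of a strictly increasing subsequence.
3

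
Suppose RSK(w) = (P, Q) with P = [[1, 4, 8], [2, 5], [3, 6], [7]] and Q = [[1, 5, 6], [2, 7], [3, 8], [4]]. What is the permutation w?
Reverse the RSK construction: for i from n down to 1, find the cell of Q containing i, remove the entry at that cell from P, and reverse-bump it up through P; the value ejected from row 1 is w(i).

Step i=8: Q has 8 at row 3, column 2; remove 6 from row 3 of P and reverse-bump: 6 enters row 2 and ejects 5; 5 enters row 1 and ejects 4. So w(8) = 4. P is now [[1, 5, 8], [2, 6], [3], [7]].
Step i=7: Q has 7 at row 2, column 2; remove 6 from row 2 of P and reverse-bump: 6 enters row 1 and ejects 5. So w(7) = 5. P is now [[1, 6, 8], [2], [3], [7]].
Step i=6: Q has 6 at row 1, column 3; remove that cell from P, ejecting 8. So w(6) = 8. P is now [[1, 6], [2], [3], [7]].
Step i=5: Q has 5 at row 1, column 2; remove that cell from P, ejecting 6. So w(5) = 6. P is now [[1], [2], [3], [7]].
Step i=4: Q has 4 at row 4, column 1; remove 7 from row 4 of P and reverse-bump: 7 enters row 3 and ejects 3; 3 enters row 2 and ejects 2; 2 enters row 1 and ejects 1. So w(4) = 1. P is now [[2], [3], [7]].
Step i=3: Q has 3 at row 3, column 1; remove 7 from row 3 of P and reverse-bump: 7 enters row 2 and ejects 3; 3 enters row 1 and ejects 2. So w(3) = 2. P is now [[3], [7]].
Step i=2: Q has 2 at row 2, column 1; remove 7 from row 2 of P and reverse-bump: 7 enters row 1 and ejects 3. So w(2) = 3. P is now [[7]].
Step i=1: Q has 1 at row 1, column 1; remove that cell from P, ejecting 7. So w(1) = 7. P is now [].

So w = 7 3 2 1 6 8 5 4.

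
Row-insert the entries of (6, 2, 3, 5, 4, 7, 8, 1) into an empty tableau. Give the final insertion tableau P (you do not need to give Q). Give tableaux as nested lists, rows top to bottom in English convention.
Insert 6: appended to row 1. P = [[6]].
Insert 2: 2 bumps 6 from row 1; 6 starts row 2. P = [[2], [6]].
Insert 3: appended to row 1. P = [[2, 3], [6]].
Insert 5: appended to row 1. P = [[2, 3, 5], [6]].
Insert 4: 4 bumps 5 from row 1; 5 bumps 6 from row 2; 6 starts row 3. P = [[2, 3, 4], [5], [6]].
Insert 7: appended to row 1. P = [[2, 3, 4, 7], [5], [6]].
Insert 8: appended to row 1. P = [[2, 3, 4, 7, 8], [5], [6]].
Insert 1: 1 bumps 2 from row 1; 2 bumps 5 from row 2; 5 bumps 6 from row 3; 6 starts row 4. P = [[1, 3, 4, 7, 8], [2], [5], [6]].

So P = [[1, 3, 4, 7, 8], [2], [5], [6]].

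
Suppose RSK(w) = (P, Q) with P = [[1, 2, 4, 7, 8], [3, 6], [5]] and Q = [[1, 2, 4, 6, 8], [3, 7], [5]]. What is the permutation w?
1 5 3 6 2 7 4 8

Reverse RSK: for i = n, n-1, ..., 1, locate i in Q, remove the corresponding corner cell from P, and reverse-bump its entry up through P; the value ejected from row 1 is w(i).

So w = 1 5 3 6 2 7 4 8.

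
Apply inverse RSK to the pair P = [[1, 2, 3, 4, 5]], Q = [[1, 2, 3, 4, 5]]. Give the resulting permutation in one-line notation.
1 2 3 4 5

Reverse the RSK construction: for i from n down to 1, find the cell of Q containing i, remove the entry at that cell from P, and reverse-bump it up through P; the value ejected from row 1 is w(i).

Step i=5: Q has 5 at row 1, column 5; remove that cell from P, ejecting 5. So w(5) = 5. P is now [[1, 2, 3, 4]].
Step i=4: Q has 4 at row 1, column 4; remove that cell from P, ejecting 4. So w(4) = 4. P is now [[1, 2, 3]].
Step i=3: Q has 3 at row 1, column 3; remove that cell from P, ejecting 3. So w(3) = 3. P is now [[1, 2]].
Step i=2: Q has 2 at row 1, column 2; remove that cell from P, ejecting 2. So w(2) = 2. P is now [[1]].
Step i=1: Q has 1 at row 1, column 1; remove that cell from P, ejecting 1. So w(1) = 1. P is now [].

So w = 1 2 3 4 5.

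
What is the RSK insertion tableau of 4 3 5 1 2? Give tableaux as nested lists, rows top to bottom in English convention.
Insert 4: appended to row 1. P = [[4]].
Insert 3: 3 bumps 4 from row 1; 4 starts row 2. P = [[3], [4]].
Insert 5: appended to row 1. P = [[3, 5], [4]].
Insert 1: 1 bumps 3 from row 1; 3 bumps 4 from row 2; 4 starts row 3. P = [[1, 5], [3], [4]].
Insert 2: 2 bumps 5 from row 1; 5 appends to row 2. P = [[1, 2], [3, 5], [4]].

So P = [[1, 2], [3, 5], [4]].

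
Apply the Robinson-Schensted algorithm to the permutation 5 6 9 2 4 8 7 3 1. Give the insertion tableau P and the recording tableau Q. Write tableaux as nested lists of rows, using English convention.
Insert each entry of the permutation into P by Schensted row insertion, recording in Q the position of each new cell.

Insert 5: appended to row 1. P = [[5]].
Insert 6: appended to row 1. P = [[5, 6]].
Insert 9: appended to row 1. P = [[5, 6, 9]].
Insert 2: 2 bumps 5 from row 1; 5 starts row 2. P = [[2, 6, 9], [5]].
Insert 4: 4 bumps 6 from row 1; 6 appends to row 2. P = [[2, 4, 9], [5, 6]].
Insert 8: 8 bumps 9 from row 1; 9 appends to row 2. P = [[2, 4, 8], [5, 6, 9]].
Insert 7: 7 bumps 8 from row 1; 8 bumps 9 from row 2; 9 starts row 3. P = [[2, 4, 7], [5, 6, 8], [9]].
Insert 3: 3 bumps 4 from row 1; 4 bumps 5 from row 2; 5 bumps 9 from row 3; 9 starts row 4. P = [[2, 3, 7], [4, 6, 8], [5], [9]].
Insert 1: 1 bumps 2 from row 1; 2 bumps 4 from row 2; 4 bumps 5 from row 3; 5 bumps 9 from row 4; 9 starts row 5. P = [[1, 3, 7], [2, 6, 8], [4], [5], [9]].

So P = [[1, 3, 7], [2, 6, 8], [4], [5], [9]], Q = [[1, 2, 3], [4, 5, 6], [7], [8], [9]].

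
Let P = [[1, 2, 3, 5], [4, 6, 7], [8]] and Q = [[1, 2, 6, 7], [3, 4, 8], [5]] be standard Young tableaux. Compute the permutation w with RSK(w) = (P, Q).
Reverse RSK: for i = n, n-1, ..., 1, locate i in Q, remove the corresponding corner cell from P, and reverse-bump its entry up through P; the value ejected from row 1 is w(i).

So w = 4 8 1 6 2 3 7 5.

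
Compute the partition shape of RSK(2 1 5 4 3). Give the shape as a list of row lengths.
Row-insert each entry into an empty tableau.

After inserting 2: P = [[2]].
After inserting 1: P = [[1], [2]].
After inserting 5: P = [[1, 5], [2]].
After inserting 4: P = [[1, 4], [2, 5]].
After inserting 3: P = [[1, 3], [2, 4], [5]].

The final insertion tableau P = [[1, 3], [2, 4], [5]] has shape [2, 2, 1].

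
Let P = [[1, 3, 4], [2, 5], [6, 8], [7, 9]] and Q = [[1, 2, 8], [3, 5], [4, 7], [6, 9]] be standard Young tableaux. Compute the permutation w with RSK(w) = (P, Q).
Reverse the RSK construction: for i from n down to 1, find the cell of Q containing i, remove the entry at that cell from P, and reverse-bump it up through P; the value ejected from row 1 is w(i).

Step i=9: Q has 9 at row 4, column 2; remove 9 from row 4 of P and reverse-bump: 9 enters row 3 and ejects 8; 8 enters row 2 and ejects 5; 5 enters row 1 and ejects 4. So w(9) = 4. P is now [[1, 3, 5], [2, 8], [6, 9], [7]].
Step i=8: Q has 8 at row 1, column 3; remove that cell from P, ejecting 5. So w(8) = 5. P is now [[1, 3], [2, 8], [6, 9], [7]].
Step i=7: Q has 7 at row 3, column 2; remove 9 from row 3 of P and reverse-bump: 9 enters row 2 and ejects 8; 8 enters row 1 and ejects 3. So w(7) = 3. P is now [[1, 8], [2, 9], [6], [7]].
Step i=6: Q has 6 at row 4, column 1; remove 7 from row 4 of P and reverse-bump: 7 enters row 3 and ejects 6; 6 enters row 2 and ejects 2; 2 enters row 1 and ejects 1. So w(6) = 1. P is now [[2, 8], [6, 9], [7]].
Step i=5: Q has 5 at row 2, column 2; remove 9 from row 2 of P and reverse-bump: 9 enters row 1 and ejects 8. So w(5) = 8. P is now [[2, 9], [6], [7]].
Step i=4: Q has 4 at row 3, column 1; remove 7 from row 3 of P and reverse-bump: 7 enters row 2 and ejects 6; 6 enters row 1 and ejects 2. So w(4) = 2. P is now [[6, 9], [7]].
Step i=3: Q has 3 at row 2, column 1; remove 7 from row 2 of P and reverse-bump: 7 enters row 1 and ejects 6. So w(3) = 6. P is now [[7, 9]].
Step i=2: Q has 2 at row 1, column 2; remove that cell from P, ejecting 9. So w(2) = 9. P is now [[7]].
Step i=1: Q has 1 at row 1, column 1; remove that cell from P, ejecting 7. So w(1) = 7. P is now [].

So w = 7 9 6 2 8 1 3 5 4.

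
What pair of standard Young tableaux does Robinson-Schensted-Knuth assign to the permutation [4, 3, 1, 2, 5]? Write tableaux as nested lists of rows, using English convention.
P = [[1, 2, 5], [3], [4]], Q = [[1, 4, 5], [2], [3]]

Insert each entry of the permutation into P by Schensted row insertion, recording in Q the position of each new cell.

Insert 4: appended to row 1. P = [[4]].
Insert 3: 3 bumps 4 from row 1; 4 starts row 2. P = [[3], [4]].
Insert 1: 1 bumps 3 from row 1; 3 bumps 4 from row 2; 4 starts row 3. P = [[1], [3], [4]].
Insert 2: appended to row 1. P = [[1, 2], [3], [4]].
Insert 5: appended to row 1. P = [[1, 2, 5], [3], [4]].

So P = [[1, 2, 5], [3], [4]], Q = [[1, 4, 5], [2], [3]].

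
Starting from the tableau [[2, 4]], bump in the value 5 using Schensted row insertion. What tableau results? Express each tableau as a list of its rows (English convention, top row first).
[[2, 4, 5]]

5 is larger than every entry of row 1, so it is appended to row 1. The new tableau is [[2, 4, 5]].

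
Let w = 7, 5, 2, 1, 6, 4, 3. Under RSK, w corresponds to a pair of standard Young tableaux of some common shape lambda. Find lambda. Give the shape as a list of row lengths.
[2, 2, 2, 1]

RSK row insertion gives P = [[1, 3], [2, 4], [5, 6], [7]], which has shape [2, 2, 2, 1].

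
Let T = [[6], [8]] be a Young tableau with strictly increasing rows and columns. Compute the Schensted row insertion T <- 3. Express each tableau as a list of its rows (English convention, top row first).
In row 1, 3 replaces 6 (the leftmost entry greater than 3); 6 is bumped to row 2. In row 2, 6 replaces 8 (the leftmost entry greater than 6); 8 is bumped to row 3. 8 starts a new row 3. The new tableau is [[3], [6], [8]].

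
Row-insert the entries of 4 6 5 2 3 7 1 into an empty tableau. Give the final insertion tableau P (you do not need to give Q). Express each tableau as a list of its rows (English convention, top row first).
After inserting 4: P = [[4]].
After inserting 6: P = [[4, 6]].
After inserting 5: P = [[4, 5], [6]].
After inserting 2: P = [[2, 5], [4], [6]].
After inserting 3: P = [[2, 3], [4, 5], [6]].
After inserting 7: P = [[2, 3, 7], [4, 5], [6]].
After inserting 1: P = [[1, 3, 7], [2, 5], [4], [6]].

So P = [[1, 3, 7], [2, 5], [4], [6]].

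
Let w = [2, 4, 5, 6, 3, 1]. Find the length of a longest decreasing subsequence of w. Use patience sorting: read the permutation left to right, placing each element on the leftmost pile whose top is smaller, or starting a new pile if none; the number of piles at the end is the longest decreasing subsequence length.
3

2: new pile. tops = [2]
4: onto pile 1 (replacing 2). tops = [4]
5: onto pile 1 (replacing 4). tops = [5]
6: onto pile 1 (replacing 5). tops = [6]
3: new pile. tops = [6, 3]
1: new pile. tops = [6, 3, 1]

3 piles, so the longest decreasing subsequence has length 3.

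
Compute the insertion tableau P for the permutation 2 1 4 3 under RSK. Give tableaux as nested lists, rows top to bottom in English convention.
Insert 2: appended to row 1. P = [[2]].
Insert 1: 1 bumps 2 from row 1; 2 starts row 2. P = [[1], [2]].
Insert 4: appended to row 1. P = [[1, 4], [2]].
Insert 3: 3 bumps 4 from row 1; 4 appends to row 2. P = [[1, 3], [2, 4]].

So P = [[1, 3], [2, 4]].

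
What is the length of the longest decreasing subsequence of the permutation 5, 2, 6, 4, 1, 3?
3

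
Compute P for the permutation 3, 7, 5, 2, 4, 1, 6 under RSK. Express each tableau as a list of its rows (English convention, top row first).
P = [[1, 4, 6], [2, 5], [3], [7]]

Insert 3: appended to row 1. P = [[3]].
Insert 7: appended to row 1. P = [[3, 7]].
Insert 5: 5 bumps 7 from row 1; 7 starts row 2. P = [[3, 5], [7]].
Insert 2: 2 bumps 3 from row 1; 3 bumps 7 from row 2; 7 starts row 3. P = [[2, 5], [3], [7]].
Insert 4: 4 bumps 5 from row 1; 5 appends to row 2. P = [[2, 4], [3, 5], [7]].
Insert 1: 1 bumps 2 from row 1; 2 bumps 3 from row 2; 3 bumps 7 from row 3; 7 starts row 4. P = [[1, 4], [2, 5], [3], [7]].
Insert 6: appended to row 1. P = [[1, 4, 6], [2, 5], [3], [7]].

So P = [[1, 4, 6], [2, 5], [3], [7]].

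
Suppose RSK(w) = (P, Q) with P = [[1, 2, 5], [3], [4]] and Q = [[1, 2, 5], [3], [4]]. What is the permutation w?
Reverse RSK: for i = n, n-1, ..., 1, locate i in Q, remove the corresponding corner cell from P, and reverse-bump its entry up through P; the value ejected from row 1 is w(i).

So w = 1 4 3 2 5.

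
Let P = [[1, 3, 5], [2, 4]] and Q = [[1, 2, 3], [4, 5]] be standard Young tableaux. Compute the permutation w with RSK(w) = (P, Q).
2 4 5 1 3

Reverse the RSK construction: for i from n down to 1, find the cell of Q containing i, remove the entry at that cell from P, and reverse-bump it up through P; the value ejected from row 1 is w(i).

Step i=5: Q has 5 at row 2, column 2; remove 4 from row 2 of P and reverse-bump: 4 enters row 1 and ejects 3. So w(5) = 3. P is now [[1, 4, 5], [2]].
Step i=4: Q has 4 at row 2, column 1; remove 2 from row 2 of P and reverse-bump: 2 enters row 1 and ejects 1. So w(4) = 1. P is now [[2, 4, 5]].
Step i=3: Q has 3 at row 1, column 3; remove that cell from P, ejecting 5. So w(3) = 5. P is now [[2, 4]].
Step i=2: Q has 2 at row 1, column 2; remove that cell from P, ejecting 4. So w(2) = 4. P is now [[2]].
Step i=1: Q has 1 at row 1, column 1; remove that cell from P, ejecting 2. So w(1) = 2. P is now [].

So w = 2 4 5 1 3.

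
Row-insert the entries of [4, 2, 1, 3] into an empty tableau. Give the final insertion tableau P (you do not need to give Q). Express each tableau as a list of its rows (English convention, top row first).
Insert 4: appended to row 1. P = [[4]].
Insert 2: 2 bumps 4 from row 1; 4 starts row 2. P = [[2], [4]].
Insert 1: 1 bumps 2 from row 1; 2 bumps 4 from row 2; 4 starts row 3. P = [[1], [2], [4]].
Insert 3: appended to row 1. P = [[1, 3], [2], [4]].

So P = [[1, 3], [2], [4]].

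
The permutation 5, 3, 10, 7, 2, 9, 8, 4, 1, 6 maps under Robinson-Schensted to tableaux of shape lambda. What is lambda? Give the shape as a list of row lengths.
Row-insert each entry into an empty tableau.

After inserting 5: P = [[5]].
After inserting 3: P = [[3], [5]].
After inserting 10: P = [[3, 10], [5]].
After inserting 7: P = [[3, 7], [5, 10]].
After inserting 2: P = [[2, 7], [3, 10], [5]].
After inserting 9: P = [[2, 7, 9], [3, 10], [5]].
After inserting 8: P = [[2, 7, 8], [3, 9], [5, 10]].
After inserting 4: P = [[2, 4, 8], [3, 7], [5, 9], [10]].
After inserting 1: P = [[1, 4, 8], [2, 7], [3, 9], [5], [10]].
After inserting 6: P = [[1, 4, 6], [2, 7, 8], [3, 9], [5], [10]].

The final insertion tableau P = [[1, 4, 6], [2, 7, 8], [3, 9], [5], [10]] has shape [3, 3, 2, 1, 1].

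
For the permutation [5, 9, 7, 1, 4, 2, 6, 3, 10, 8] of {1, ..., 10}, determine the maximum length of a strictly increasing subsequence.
4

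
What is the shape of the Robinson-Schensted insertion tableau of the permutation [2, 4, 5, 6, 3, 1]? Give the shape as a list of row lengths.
Row-insert each entry into an empty tableau.

After inserting 2: P = [[2]].
After inserting 4: P = [[2, 4]].
After inserting 5: P = [[2, 4, 5]].
After inserting 6: P = [[2, 4, 5, 6]].
After inserting 3: P = [[2, 3, 5, 6], [4]].
After inserting 1: P = [[1, 3, 5, 6], [2], [4]].

The final insertion tableau P = [[1, 3, 5, 6], [2], [4]] has shape [4, 1, 1].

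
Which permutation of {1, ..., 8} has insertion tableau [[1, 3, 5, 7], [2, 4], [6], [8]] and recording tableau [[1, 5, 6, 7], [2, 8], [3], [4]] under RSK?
8 6 2 1 4 5 7 3

Reverse RSK: for i = n, n-1, ..., 1, locate i in Q, remove the corresponding corner cell from P, and reverse-bump its entry up through P; the value ejected from row 1 is w(i).

So w = 8 6 2 1 4 5 7 3.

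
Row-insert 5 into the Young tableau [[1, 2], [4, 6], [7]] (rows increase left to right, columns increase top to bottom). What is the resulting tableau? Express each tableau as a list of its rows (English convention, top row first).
[[1, 2, 5], [4, 6], [7]]

5 is larger than every entry of row 1, so it is appended to row 1. The new tableau is [[1, 2, 5], [4, 6], [7]].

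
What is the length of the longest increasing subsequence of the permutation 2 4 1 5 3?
3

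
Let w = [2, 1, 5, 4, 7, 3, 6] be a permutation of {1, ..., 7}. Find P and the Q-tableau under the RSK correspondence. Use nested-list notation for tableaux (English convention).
Insert each entry of the permutation into P by Schensted row insertion, recording in Q the position of each new cell.

Insert 2: appended to row 1. P = [[2]].
Insert 1: 1 bumps 2 from row 1; 2 starts row 2. P = [[1], [2]].
Insert 5: appended to row 1. P = [[1, 5], [2]].
Insert 4: 4 bumps 5 from row 1; 5 appends to row 2. P = [[1, 4], [2, 5]].
Insert 7: appended to row 1. P = [[1, 4, 7], [2, 5]].
Insert 3: 3 bumps 4 from row 1; 4 bumps 5 from row 2; 5 starts row 3. P = [[1, 3, 7], [2, 4], [5]].
Insert 6: 6 bumps 7 from row 1; 7 appends to row 2. P = [[1, 3, 6], [2, 4, 7], [5]].

So P = [[1, 3, 6], [2, 4, 7], [5]], Q = [[1, 3, 5], [2, 4, 7], [6]].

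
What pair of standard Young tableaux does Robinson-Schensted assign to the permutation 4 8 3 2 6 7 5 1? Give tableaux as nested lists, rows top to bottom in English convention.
Insert each entry of the permutation into P by Schensted row insertion, recording in Q the position of each new cell.

After inserting 4: P = [[4]].
After inserting 8: P = [[4, 8]].
After inserting 3: P = [[3, 8], [4]].
After inserting 2: P = [[2, 8], [3], [4]].
After inserting 6: P = [[2, 6], [3, 8], [4]].
After inserting 7: P = [[2, 6, 7], [3, 8], [4]].
After inserting 5: P = [[2, 5, 7], [3, 6], [4, 8]].
After inserting 1: P = [[1, 5, 7], [2, 6], [3, 8], [4]].

So P = [[1, 5, 7], [2, 6], [3, 8], [4]], Q = [[1, 2, 6], [3, 5], [4, 7], [8]].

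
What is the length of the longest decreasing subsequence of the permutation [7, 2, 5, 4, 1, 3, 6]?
4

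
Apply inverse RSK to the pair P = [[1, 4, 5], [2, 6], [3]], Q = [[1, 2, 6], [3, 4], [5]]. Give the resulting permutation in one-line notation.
3 6 2 4 1 5

Reverse the RSK construction: for i from n down to 1, find the cell of Q containing i, remove the entry at that cell from P, and reverse-bump it up through P; the value ejected from row 1 is w(i).

Step i=6: Q has 6 at row 1, column 3; remove that cell from P, ejecting 5. So w(6) = 5. P is now [[1, 4], [2, 6], [3]].
Step i=5: Q has 5 at row 3, column 1; remove 3 from row 3 of P and reverse-bump: 3 enters row 2 and ejects 2; 2 enters row 1 and ejects 1. So w(5) = 1. P is now [[2, 4], [3, 6]].
Step i=4: Q has 4 at row 2, column 2; remove 6 from row 2 of P and reverse-bump: 6 enters row 1 and ejects 4. So w(4) = 4. P is now [[2, 6], [3]].
Step i=3: Q has 3 at row 2, column 1; remove 3 from row 2 of P and reverse-bump: 3 enters row 1 and ejects 2. So w(3) = 2. P is now [[3, 6]].
Step i=2: Q has 2 at row 1, column 2; remove that cell from P, ejecting 6. So w(2) = 6. P is now [[3]].
Step i=1: Q has 1 at row 1, column 1; remove that cell from P, ejecting 3. So w(1) = 3. P is now [].

So w = 3 6 2 4 1 5.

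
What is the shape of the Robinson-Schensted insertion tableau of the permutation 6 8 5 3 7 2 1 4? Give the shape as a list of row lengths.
[2, 2, 2, 1, 1]

Row-insert each entry into an empty tableau.

After inserting 6: P = [[6]].
After inserting 8: P = [[6, 8]].
After inserting 5: P = [[5, 8], [6]].
After inserting 3: P = [[3, 8], [5], [6]].
After inserting 7: P = [[3, 7], [5, 8], [6]].
After inserting 2: P = [[2, 7], [3, 8], [5], [6]].
After inserting 1: P = [[1, 7], [2, 8], [3], [5], [6]].
After inserting 4: P = [[1, 4], [2, 7], [3, 8], [5], [6]].

The final insertion tableau P = [[1, 4], [2, 7], [3, 8], [5], [6]] has shape [2, 2, 2, 1, 1].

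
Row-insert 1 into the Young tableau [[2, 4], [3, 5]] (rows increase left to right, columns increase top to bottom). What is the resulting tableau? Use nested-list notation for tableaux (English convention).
In row 1, 1 replaces 2 (the leftmost entry greater than 1); 2 is bumped to row 2. In row 2, 2 replaces 3 (the leftmost entry greater than 2); 3 is bumped to row 3. 3 starts a new row 3. The new tableau is [[1, 4], [2, 5], [3]].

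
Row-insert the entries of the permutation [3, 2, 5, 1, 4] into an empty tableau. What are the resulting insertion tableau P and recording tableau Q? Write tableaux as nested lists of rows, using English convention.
P = [[1, 4], [2, 5], [3]], Q = [[1, 3], [2, 5], [4]]

Insert each entry of the permutation into P by Schensted row insertion, recording in Q the position of each new cell.

Insert 3: appended to row 1. P = [[3]].
Insert 2: 2 bumps 3 from row 1; 3 starts row 2. P = [[2], [3]].
Insert 5: appended to row 1. P = [[2, 5], [3]].
Insert 1: 1 bumps 2 from row 1; 2 bumps 3 from row 2; 3 starts row 3. P = [[1, 5], [2], [3]].
Insert 4: 4 bumps 5 from row 1; 5 appends to row 2. P = [[1, 4], [2, 5], [3]].

So P = [[1, 4], [2, 5], [3]], Q = [[1, 3], [2, 5], [4]].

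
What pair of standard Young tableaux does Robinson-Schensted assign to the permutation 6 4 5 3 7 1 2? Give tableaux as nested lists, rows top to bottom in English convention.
Insert each entry of the permutation into P by Schensted row insertion, recording in Q the position of each new cell.

Insert 6: appended to row 1. P = [[6]], Q = [[1]].
Insert 4: 4 bumps 6 from row 1; 6 starts row 2. P = [[4], [6]], Q = [[1], [2]].
Insert 5: appended to row 1. P = [[4, 5], [6]], Q = [[1, 3], [2]].
Insert 3: 3 bumps 4 from row 1; 4 bumps 6 from row 2; 6 starts row 3. P = [[3, 5], [4], [6]], Q = [[1, 3], [2], [4]].
Insert 7: appended to row 1. P = [[3, 5, 7], [4], [6]], Q = [[1, 3, 5], [2], [4]].
Insert 1: 1 bumps 3 from row 1; 3 bumps 4 from row 2; 4 bumps 6 from row 3; 6 starts row 4. P = [[1, 5, 7], [3], [4], [6]], Q = [[1, 3, 5], [2], [4], [6]].
Insert 2: 2 bumps 5 from row 1; 5 appends to row 2. P = [[1, 2, 7], [3, 5], [4], [6]], Q = [[1, 3, 5], [2, 7], [4], [6]].

So P = [[1, 2, 7], [3, 5], [4], [6]], Q = [[1, 3, 5], [2, 7], [4], [6]].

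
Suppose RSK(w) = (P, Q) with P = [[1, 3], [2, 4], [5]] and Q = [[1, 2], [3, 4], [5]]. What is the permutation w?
Reverse the RSK construction: for i from n down to 1, find the cell of Q containing i, remove the entry at that cell from P, and reverse-bump it up through P; the value ejected from row 1 is w(i).

Step i=5: Q has 5 at row 3, column 1; remove 5 from row 3 of P and reverse-bump: 5 enters row 2 and ejects 4; 4 enters row 1 and ejects 3. So w(5) = 3. P is now [[1, 4], [2, 5]].
Step i=4: Q has 4 at row 2, column 2; remove 5 from row 2 of P and reverse-bump: 5 enters row 1 and ejects 4. So w(4) = 4. P is now [[1, 5], [2]].
Step i=3: Q has 3 at row 2, column 1; remove 2 from row 2 of P and reverse-bump: 2 enters row 1 and ejects 1. So w(3) = 1. P is now [[2, 5]].
Step i=2: Q has 2 at row 1, column 2; remove that cell from P, ejecting 5. So w(2) = 5. P is now [[2]].
Step i=1: Q has 1 at row 1, column 1; remove that cell from P, ejecting 2. So w(1) = 2. P is now [].

So w = 2 5 1 4 3.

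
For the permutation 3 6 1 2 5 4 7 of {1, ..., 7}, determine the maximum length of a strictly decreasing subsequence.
3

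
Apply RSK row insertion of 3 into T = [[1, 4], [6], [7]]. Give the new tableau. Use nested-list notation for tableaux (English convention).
[[1, 3], [4], [6], [7]]

In row 1, 3 replaces 4 (the leftmost entry greater than 3); 4 is bumped to row 2. In row 2, 4 replaces 6 (the leftmost entry greater than 4); 6 is bumped to row 3. In row 3, 6 replaces 7 (the leftmost entry greater than 6); 7 is bumped to row 4. 7 starts a new row 4. The new tableau is [[1, 3], [4], [6], [7]].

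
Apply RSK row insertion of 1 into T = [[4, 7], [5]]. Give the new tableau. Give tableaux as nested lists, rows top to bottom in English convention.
In row 1, 1 replaces 4 (the leftmost entry greater than 1); 4 is bumped to row 2. In row 2, 4 replaces 5 (the leftmost entry greater than 4); 5 is bumped to row 3. 5 starts a new row 3. The new tableau is [[1, 7], [4], [5]].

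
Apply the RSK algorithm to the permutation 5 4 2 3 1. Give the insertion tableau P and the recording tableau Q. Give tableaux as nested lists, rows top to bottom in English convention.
Insert each entry of the permutation into P by Schensted row insertion, recording in Q the position of each new cell.

Insert 5: appended to row 1. P = [[5]].
Insert 4: 4 bumps 5 from row 1; 5 starts row 2. P = [[4], [5]].
Insert 2: 2 bumps 4 from row 1; 4 bumps 5 from row 2; 5 starts row 3. P = [[2], [4], [5]].
Insert 3: appended to row 1. P = [[2, 3], [4], [5]].
Insert 1: 1 bumps 2 from row 1; 2 bumps 4 from row 2; 4 bumps 5 from row 3; 5 starts row 4. P = [[1, 3], [2], [4], [5]].

So P = [[1, 3], [2], [4], [5]], Q = [[1, 4], [2], [3], [5]].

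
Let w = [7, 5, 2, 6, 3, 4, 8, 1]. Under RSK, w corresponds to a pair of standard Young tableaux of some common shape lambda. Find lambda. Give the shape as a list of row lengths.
Row-insert each entry into an empty tableau.

After inserting 7: P = [[7]].
After inserting 5: P = [[5], [7]].
After inserting 2: P = [[2], [5], [7]].
After inserting 6: P = [[2, 6], [5], [7]].
After inserting 3: P = [[2, 3], [5, 6], [7]].
After inserting 4: P = [[2, 3, 4], [5, 6], [7]].
After inserting 8: P = [[2, 3, 4, 8], [5, 6], [7]].
After inserting 1: P = [[1, 3, 4, 8], [2, 6], [5], [7]].

The final insertion tableau P = [[1, 3, 4, 8], [2, 6], [5], [7]] has shape [4, 2, 1, 1].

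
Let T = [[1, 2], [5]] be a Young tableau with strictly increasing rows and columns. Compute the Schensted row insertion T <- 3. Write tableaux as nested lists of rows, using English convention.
[[1, 2, 3], [5]]

3 is larger than every entry of row 1, so it is appended to row 1. The new tableau is [[1, 2, 3], [5]].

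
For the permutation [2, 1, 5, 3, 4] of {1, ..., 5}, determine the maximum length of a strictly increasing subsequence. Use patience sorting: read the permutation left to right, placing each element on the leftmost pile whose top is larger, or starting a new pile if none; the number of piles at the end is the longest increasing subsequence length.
2: new pile. tops = [2]
1: onto pile 1 (replacing 2). tops = [1]
5: new pile. tops = [1, 5]
3: onto pile 2 (replacing 5). tops = [1, 3]
4: new pile. tops = [1, 3, 4]

3 piles, so the longest increasing subsequence has length 3.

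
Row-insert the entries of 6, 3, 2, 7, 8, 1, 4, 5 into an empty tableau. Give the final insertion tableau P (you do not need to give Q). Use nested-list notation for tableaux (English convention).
P = [[1, 4, 5], [2, 7, 8], [3], [6]]

Insert 6: appended to row 1. P = [[6]].
Insert 3: 3 bumps 6 from row 1; 6 starts row 2. P = [[3], [6]].
Insert 2: 2 bumps 3 from row 1; 3 bumps 6 from row 2; 6 starts row 3. P = [[2], [3], [6]].
Insert 7: appended to row 1. P = [[2, 7], [3], [6]].
Insert 8: appended to row 1. P = [[2, 7, 8], [3], [6]].
Insert 1: 1 bumps 2 from row 1; 2 bumps 3 from row 2; 3 bumps 6 from row 3; 6 starts row 4. P = [[1, 7, 8], [2], [3], [6]].
Insert 4: 4 bumps 7 from row 1; 7 appends to row 2. P = [[1, 4, 8], [2, 7], [3], [6]].
Insert 5: 5 bumps 8 from row 1; 8 appends to row 2. P = [[1, 4, 5], [2, 7, 8], [3], [6]].

So P = [[1, 4, 5], [2, 7, 8], [3], [6]].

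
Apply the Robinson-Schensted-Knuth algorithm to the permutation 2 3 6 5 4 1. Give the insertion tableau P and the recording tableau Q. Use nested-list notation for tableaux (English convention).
Insert each entry of the permutation into P by Schensted row insertion, recording in Q the position of each new cell.

Insert 2: appended to row 1. P = [[2]].
Insert 3: appended to row 1. P = [[2, 3]].
Insert 6: appended to row 1. P = [[2, 3, 6]].
Insert 5: 5 bumps 6 from row 1; 6 starts row 2. P = [[2, 3, 5], [6]].
Insert 4: 4 bumps 5 from row 1; 5 bumps 6 from row 2; 6 starts row 3. P = [[2, 3, 4], [5], [6]].
Insert 1: 1 bumps 2 from row 1; 2 bumps 5 from row 2; 5 bumps 6 from row 3; 6 starts row 4. P = [[1, 3, 4], [2], [5], [6]].

So P = [[1, 3, 4], [2], [5], [6]], Q = [[1, 2, 3], [4], [5], [6]].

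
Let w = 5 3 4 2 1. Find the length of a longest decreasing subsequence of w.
4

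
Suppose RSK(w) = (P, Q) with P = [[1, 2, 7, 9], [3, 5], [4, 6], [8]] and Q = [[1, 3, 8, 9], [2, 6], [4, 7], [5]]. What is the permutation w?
Reverse the RSK construction: for i from n down to 1, find the cell of Q containing i, remove the entry at that cell from P, and reverse-bump it up through P; the value ejected from row 1 is w(i).

Step i=9: Q has 9 at row 1, column 4; remove that cell from P, ejecting 9. So w(9) = 9. P is now [[1, 2, 7], [3, 5], [4, 6], [8]].
Step i=8: Q has 8 at row 1, column 3; remove that cell from P, ejecting 7. So w(8) = 7. P is now [[1, 2], [3, 5], [4, 6], [8]].
Step i=7: Q has 7 at row 3, column 2; remove 6 from row 3 of P and reverse-bump: 6 enters row 2 and ejects 5; 5 enters row 1 and ejects 2. So w(7) = 2. P is now [[1, 5], [3, 6], [4], [8]].
Step i=6: Q has 6 at row 2, column 2; remove 6 from row 2 of P and reverse-bump: 6 enters row 1 and ejects 5. So w(6) = 5. P is now [[1, 6], [3], [4], [8]].
Step i=5: Q has 5 at row 4, column 1; remove 8 from row 4 of P and reverse-bump: 8 enters row 3 and ejects 4; 4 enters row 2 and ejects 3; 3 enters row 1 and ejects 1. So w(5) = 1. P is now [[3, 6], [4], [8]].
Step i=4: Q has 4 at row 3, column 1; remove 8 from row 3 of P and reverse-bump: 8 enters row 2 and ejects 4; 4 enters row 1 and ejects 3. So w(4) = 3. P is now [[4, 6], [8]].
Step i=3: Q has 3 at row 1, column 2; remove that cell from P, ejecting 6. So w(3) = 6. P is now [[4], [8]].
Step i=2: Q has 2 at row 2, column 1; remove 8 from row 2 of P and reverse-bump: 8 enters row 1 and ejects 4. So w(2) = 4. P is now [[8]].
Step i=1: Q has 1 at row 1, column 1; remove that cell from P, ejecting 8. So w(1) = 8. P is now [].

So w = 8 4 6 3 1 5 2 7 9.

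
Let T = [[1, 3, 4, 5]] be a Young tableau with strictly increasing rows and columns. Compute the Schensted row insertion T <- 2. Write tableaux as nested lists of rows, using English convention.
In row 1, 2 replaces 3 (the leftmost entry greater than 2); 3 is bumped to row 2. 3 starts a new row 2. The new tableau is [[1, 2, 4, 5], [3]].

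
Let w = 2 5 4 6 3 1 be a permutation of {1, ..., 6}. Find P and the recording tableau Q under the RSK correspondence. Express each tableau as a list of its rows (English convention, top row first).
Insert each entry of the permutation into P by Schensted row insertion, recording in Q the position of each new cell.

Insert 2: appended to row 1. P = [[2]].
Insert 5: appended to row 1. P = [[2, 5]].
Insert 4: 4 bumps 5 from row 1; 5 starts row 2. P = [[2, 4], [5]].
Insert 6: appended to row 1. P = [[2, 4, 6], [5]].
Insert 3: 3 bumps 4 from row 1; 4 bumps 5 from row 2; 5 starts row 3. P = [[2, 3, 6], [4], [5]].
Insert 1: 1 bumps 2 from row 1; 2 bumps 4 from row 2; 4 bumps 5 from row 3; 5 starts row 4. P = [[1, 3, 6], [2], [4], [5]].

So P = [[1, 3, 6], [2], [4], [5]], Q = [[1, 2, 4], [3], [5], [6]].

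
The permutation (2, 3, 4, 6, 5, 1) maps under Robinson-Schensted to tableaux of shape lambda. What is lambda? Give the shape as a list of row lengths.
RSK row insertion gives P = [[1, 3, 4, 5], [2], [6]], which has shape [4, 1, 1].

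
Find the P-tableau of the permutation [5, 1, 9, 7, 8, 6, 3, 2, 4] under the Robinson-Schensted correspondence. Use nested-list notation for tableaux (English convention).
Insert 5: appended to row 1. P = [[5]].
Insert 1: 1 bumps 5 from row 1; 5 starts row 2. P = [[1], [5]].
Insert 9: appended to row 1. P = [[1, 9], [5]].
Insert 7: 7 bumps 9 from row 1; 9 appends to row 2. P = [[1, 7], [5, 9]].
Insert 8: appended to row 1. P = [[1, 7, 8], [5, 9]].
Insert 6: 6 bumps 7 from row 1; 7 bumps 9 from row 2; 9 starts row 3. P = [[1, 6, 8], [5, 7], [9]].
Insert 3: 3 bumps 6 from row 1; 6 bumps 7 from row 2; 7 bumps 9 from row 3; 9 starts row 4. P = [[1, 3, 8], [5, 6], [7], [9]].
Insert 2: 2 bumps 3 from row 1; 3 bumps 5 from row 2; 5 bumps 7 from row 3; 7 bumps 9 from row 4; 9 starts row 5. P = [[1, 2, 8], [3, 6], [5], [7], [9]].
Insert 4: 4 bumps 8 from row 1; 8 appends to row 2. P = [[1, 2, 4], [3, 6, 8], [5], [7], [9]].

So P = [[1, 2, 4], [3, 6, 8], [5], [7], [9]].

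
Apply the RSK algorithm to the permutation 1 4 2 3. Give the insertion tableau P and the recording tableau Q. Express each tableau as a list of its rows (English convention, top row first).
Insert each entry of the permutation into P by Schensted row insertion, recording in Q the position of each new cell.

Insert 1: appended to row 1. P = [[1]].
Insert 4: appended to row 1. P = [[1, 4]].
Insert 2: 2 bumps 4 from row 1; 4 starts row 2. P = [[1, 2], [4]].
Insert 3: appended to row 1. P = [[1, 2, 3], [4]].

So P = [[1, 2, 3], [4]], Q = [[1, 2, 4], [3]].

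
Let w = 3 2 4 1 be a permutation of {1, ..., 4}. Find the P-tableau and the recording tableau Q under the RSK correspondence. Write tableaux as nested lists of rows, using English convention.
Insert each entry of the permutation into P by Schensted row insertion, recording in Q the position of each new cell.

Insert 3: appended to row 1. P = [[3]], Q = [[1]].
Insert 2: 2 bumps 3 from row 1; 3 starts row 2. P = [[2], [3]], Q = [[1], [2]].
Insert 4: appended to row 1. P = [[2, 4], [3]], Q = [[1, 3], [2]].
Insert 1: 1 bumps 2 from row 1; 2 bumps 3 from row 2; 3 starts row 3. P = [[1, 4], [2], [3]], Q = [[1, 3], [2], [4]].

So P = [[1, 4], [2], [3]], Q = [[1, 3], [2], [4]].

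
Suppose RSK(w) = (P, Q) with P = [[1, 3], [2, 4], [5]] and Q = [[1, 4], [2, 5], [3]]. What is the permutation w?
Reverse RSK: for i = n, n-1, ..., 1, locate i in Q, remove the corresponding corner cell from P, and reverse-bump its entry up through P; the value ejected from row 1 is w(i).

So w = 5 2 1 4 3.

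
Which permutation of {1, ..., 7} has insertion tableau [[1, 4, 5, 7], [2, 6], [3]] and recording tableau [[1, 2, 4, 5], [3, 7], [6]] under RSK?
3 4 2 6 7 1 5

Reverse the RSK construction: for i from n down to 1, find the cell of Q containing i, remove the entry at that cell from P, and reverse-bump it up through P; the value ejected from row 1 is w(i).

Step i=7: Q has 7 at row 2, column 2; remove 6 from row 2 of P and reverse-bump: 6 enters row 1 and ejects 5. So w(7) = 5. P is now [[1, 4, 6, 7], [2], [3]].
Step i=6: Q has 6 at row 3, column 1; remove 3 from row 3 of P and reverse-bump: 3 enters row 2 and ejects 2; 2 enters row 1 and ejects 1. So w(6) = 1. P is now [[2, 4, 6, 7], [3]].
Step i=5: Q has 5 at row 1, column 4; remove that cell from P, ejecting 7. So w(5) = 7. P is now [[2, 4, 6], [3]].
Step i=4: Q has 4 at row 1, column 3; remove that cell from P, ejecting 6. So w(4) = 6. P is now [[2, 4], [3]].
Step i=3: Q has 3 at row 2, column 1; remove 3 from row 2 of P and reverse-bump: 3 enters row 1 and ejects 2. So w(3) = 2. P is now [[3, 4]].
Step i=2: Q has 2 at row 1, column 2; remove that cell from P, ejecting 4. So w(2) = 4. P is now [[3]].
Step i=1: Q has 1 at row 1, column 1; remove that cell from P, ejecting 3. So w(1) = 3. P is now [].

So w = 3 4 2 6 7 1 5.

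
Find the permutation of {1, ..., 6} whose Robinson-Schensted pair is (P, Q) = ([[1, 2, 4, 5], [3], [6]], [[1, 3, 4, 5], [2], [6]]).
6 1 3 4 5 2

Reverse the RSK construction: for i from n down to 1, find the cell of Q containing i, remove the entry at that cell from P, and reverse-bump it up through P; the value ejected from row 1 is w(i).

Step i=6: Q has 6 at row 3, column 1; remove 6 from row 3 of P and reverse-bump: 6 enters row 2 and ejects 3; 3 enters row 1 and ejects 2. So w(6) = 2. P is now [[1, 3, 4, 5], [6]].
Step i=5: Q has 5 at row 1, column 4; remove that cell from P, ejecting 5. So w(5) = 5. P is now [[1, 3, 4], [6]].
Step i=4: Q has 4 at row 1, column 3; remove that cell from P, ejecting 4. So w(4) = 4. P is now [[1, 3], [6]].
Step i=3: Q has 3 at row 1, column 2; remove that cell from P, ejecting 3. So w(3) = 3. P is now [[1], [6]].
Step i=2: Q has 2 at row 2, column 1; remove 6 from row 2 of P and reverse-bump: 6 enters row 1 and ejects 1. So w(2) = 1. P is now [[6]].
Step i=1: Q has 1 at row 1, column 1; remove that cell from P, ejecting 6. So w(1) = 6. P is now [].

So w = 6 1 3 4 5 2.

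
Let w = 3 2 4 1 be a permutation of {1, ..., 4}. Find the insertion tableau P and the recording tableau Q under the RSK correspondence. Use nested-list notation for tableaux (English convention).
Insert each entry of the permutation into P by Schensted row insertion, recording in Q the position of each new cell.

Insert 3: appended to row 1. P = [[3]].
Insert 2: 2 bumps 3 from row 1; 3 starts row 2. P = [[2], [3]].
Insert 4: appended to row 1. P = [[2, 4], [3]].
Insert 1: 1 bumps 2 from row 1; 2 bumps 3 from row 2; 3 starts row 3. P = [[1, 4], [2], [3]].

So P = [[1, 4], [2], [3]], Q = [[1, 3], [2], [4]].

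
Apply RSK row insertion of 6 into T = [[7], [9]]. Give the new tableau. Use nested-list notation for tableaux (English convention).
[[6], [7], [9]]

In row 1, 6 replaces 7 (the leftmost entry greater than 6); 7 is bumped to row 2. In row 2, 7 replaces 9 (the leftmost entry greater than 7); 9 is bumped to row 3. 9 starts a new row 3. The new tableau is [[6], [7], [9]].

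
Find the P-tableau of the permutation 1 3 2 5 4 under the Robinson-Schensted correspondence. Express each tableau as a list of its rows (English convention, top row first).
P = [[1, 2, 4], [3, 5]]

Insert 1: appended to row 1. P = [[1]].
Insert 3: appended to row 1. P = [[1, 3]].
Insert 2: 2 bumps 3 from row 1; 3 starts row 2. P = [[1, 2], [3]].
Insert 5: appended to row 1. P = [[1, 2, 5], [3]].
Insert 4: 4 bumps 5 from row 1; 5 appends to row 2. P = [[1, 2, 4], [3, 5]].

So P = [[1, 2, 4], [3, 5]].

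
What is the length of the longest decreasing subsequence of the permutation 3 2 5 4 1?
3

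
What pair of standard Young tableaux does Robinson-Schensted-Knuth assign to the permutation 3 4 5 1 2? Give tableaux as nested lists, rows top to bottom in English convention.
P = [[1, 2, 5], [3, 4]], Q = [[1, 2, 3], [4, 5]]

Insert each entry of the permutation into P by Schensted row insertion, recording in Q the position of each new cell.

Insert 3: appended to row 1. P = [[3]].
Insert 4: appended to row 1. P = [[3, 4]].
Insert 5: appended to row 1. P = [[3, 4, 5]].
Insert 1: 1 bumps 3 from row 1; 3 starts row 2. P = [[1, 4, 5], [3]].
Insert 2: 2 bumps 4 from row 1; 4 appends to row 2. P = [[1, 2, 5], [3, 4]].

So P = [[1, 2, 5], [3, 4]], Q = [[1, 2, 3], [4, 5]].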